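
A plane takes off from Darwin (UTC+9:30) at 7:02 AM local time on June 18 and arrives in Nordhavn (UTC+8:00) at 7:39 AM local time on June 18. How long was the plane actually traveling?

Departure in UTC: 7:02 AM − 9:30 = 9:32 PM on Jun 17.
Arrival in UTC: 7:39 AM − 8:00 = 11:39 PM on Jun 17.
Elapsed = 11:39 PM − 9:32 PM = 2 hours 7 minutes.

2 hours 7 minutes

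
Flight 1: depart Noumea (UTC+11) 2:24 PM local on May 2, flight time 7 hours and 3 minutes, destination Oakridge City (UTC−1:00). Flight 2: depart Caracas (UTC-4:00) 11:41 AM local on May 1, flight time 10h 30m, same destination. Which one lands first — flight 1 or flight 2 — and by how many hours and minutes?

Flight 1 in UTC: 2:24 PM − 11:00 = 3:24 AM on May 2.
+7 hours and 3 minutes → arrive 10:27 AM UTC on May 2.
Flight 2 in UTC: 11:41 AM + 4:00 = 3:41 PM on May 1.
+10 hours and 30 minutes → arrive 2:11 AM UTC on May 2.
Flight 2 lands earlier by 8 hours 16 minutes.

the second, by 8 hours 16 minutes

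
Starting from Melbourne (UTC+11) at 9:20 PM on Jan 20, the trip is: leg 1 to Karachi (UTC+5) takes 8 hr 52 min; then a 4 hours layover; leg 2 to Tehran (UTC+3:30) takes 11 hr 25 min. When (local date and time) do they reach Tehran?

Convert departure to UTC: 9:20 PM − 11:00 = 10:20 AM UTC on Jan 20.
Add 8 hours and 52 minutes leg 1 → 7:12 PM UTC.
Add 4 hours layover in Karachi → 11:12 PM UTC.
Add 11 hours 25 minutes leg 2 → 10:37 AM UTC (Jan 21).
Tehran is UTC+3:30, so local arrival = 10:37 AM + 3:30 = 2:07 PM on Jan 21.

2:07 PM on Jan 21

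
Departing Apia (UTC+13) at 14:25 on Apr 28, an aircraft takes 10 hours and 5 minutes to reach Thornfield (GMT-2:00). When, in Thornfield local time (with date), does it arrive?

09:30 on April 28

Convert departure to UTC: 14:25 − 13:00 = 01:25 UTC on Apr 28.
Add 10 hours 5 minutes travel time → 11:30 UTC.
Thornfield is UTC−2:00, so local arrival = 11:30 − 2:00 = 09:30 on Apr 28.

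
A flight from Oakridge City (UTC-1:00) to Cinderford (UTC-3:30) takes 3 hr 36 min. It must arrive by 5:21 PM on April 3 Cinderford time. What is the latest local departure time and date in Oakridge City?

Target arrival in UTC: 5:21 PM + 3:30 = 8:51 PM on Apr 3.
Subtract 3 hours and 36 minutes → departure 5:15 PM UTC on Apr 3.
Oakridge City is UTC−1:00: 5:15 PM − 1:00 = 4:15 PM on Apr 3.

4:15 PM on Apr 3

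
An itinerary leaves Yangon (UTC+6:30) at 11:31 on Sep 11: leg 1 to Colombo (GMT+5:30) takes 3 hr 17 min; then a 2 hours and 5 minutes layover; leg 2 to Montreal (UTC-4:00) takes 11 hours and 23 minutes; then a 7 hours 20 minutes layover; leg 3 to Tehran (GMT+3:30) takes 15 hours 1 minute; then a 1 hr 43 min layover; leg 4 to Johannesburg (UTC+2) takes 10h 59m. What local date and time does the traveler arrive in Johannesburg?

10:49 on September 13

Convert departure to UTC: 11:31 − 6:30 = 05:01 UTC on Sep 11.
Add 3 hours and 17 minutes leg 1 → 08:18 UTC.
Add 2 hours and 5 minutes layover in Colombo → 10:23 UTC.
Add 11 hours and 23 minutes leg 2 → 21:46 UTC.
Add 7 hours 20 minutes layover in Montreal → 05:06 UTC (Sep 12).
Add 15 hours 1 minute leg 3 → 20:07 UTC.
Add 1 hour and 43 minutes layover in Tehran → 21:50 UTC.
Add 10 hours 59 minutes leg 4 → 08:49 UTC (Sep 13).
Johannesburg is UTC+2:00, so local arrival = 08:49 + 2:00 = 10:49 on Sep 13.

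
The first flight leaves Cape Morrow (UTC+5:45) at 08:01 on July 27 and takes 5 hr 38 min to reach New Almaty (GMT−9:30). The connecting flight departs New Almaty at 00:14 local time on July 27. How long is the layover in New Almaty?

1 hour 50 minutes

Convert departure to UTC: 08:01 − 5:45 = 02:16 UTC on Jul 27.
Add 5 hours 38 minutes flight time → 07:54 UTC.
New Almaty is UTC−9:30, so local arrival = 07:54 − 9:30 = 22:24 on Jul 26.
Layover = 00:14 − 22:24 (+1 day) = 1 hour 50 minutes.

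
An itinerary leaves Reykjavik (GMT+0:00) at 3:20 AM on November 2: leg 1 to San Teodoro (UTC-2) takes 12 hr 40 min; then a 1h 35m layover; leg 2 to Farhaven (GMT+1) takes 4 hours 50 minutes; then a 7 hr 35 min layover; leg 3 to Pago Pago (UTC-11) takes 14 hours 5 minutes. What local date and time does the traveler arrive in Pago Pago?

Reykjavik is at UTC+0, so departure is already 3:20 AM UTC on Nov 2.
Add 12 hours 40 minutes leg 1 → 4:00 PM UTC.
Add 1 hour 35 minutes layover in San Teodoro → 5:35 PM UTC.
Add 4 hours 50 minutes leg 2 → 10:25 PM UTC.
Add 7 hours and 35 minutes layover in Farhaven → 6:00 AM UTC (Nov 3).
Add 14 hours 5 minutes leg 3 → 8:05 PM UTC.
Pago Pago is UTC−11:00, so local arrival = 8:05 PM − 11:00 = 9:05 AM on Nov 3.

9:05 AM on November 3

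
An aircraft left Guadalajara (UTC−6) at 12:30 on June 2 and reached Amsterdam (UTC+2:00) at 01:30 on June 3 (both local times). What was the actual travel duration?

5 hours

Amsterdam is 8:00 ahead of Guadalajara.
Clock-face elapsed time (ignoring zones) is 13 hours.
Actual elapsed = 13 hours − 8:00 = 5 hours.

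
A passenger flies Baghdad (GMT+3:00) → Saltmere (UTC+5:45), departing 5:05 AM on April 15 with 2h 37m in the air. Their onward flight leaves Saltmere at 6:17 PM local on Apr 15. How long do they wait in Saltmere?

7 hours 50 minutes

Convert departure to UTC: 5:05 AM − 3:00 = 2:05 AM UTC on Apr 15.
Add 2 hours 37 minutes flight time → 4:42 AM UTC.
Saltmere is UTC+5:45, so local arrival = 4:42 AM + 5:45 = 10:27 AM on Apr 15.
Layover = 6:17 PM − 10:27 AM = 7 hours 50 minutes.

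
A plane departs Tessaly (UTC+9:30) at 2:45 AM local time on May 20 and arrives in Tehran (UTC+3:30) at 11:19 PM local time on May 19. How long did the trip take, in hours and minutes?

Departure in UTC: 2:45 AM − 9:30 = 5:15 PM on May 19.
Arrival in UTC: 11:19 PM − 3:30 = 7:49 PM on May 19.
Elapsed = 7:49 PM − 5:15 PM = 2 hours 34 minutes.

2 hours 34 minutes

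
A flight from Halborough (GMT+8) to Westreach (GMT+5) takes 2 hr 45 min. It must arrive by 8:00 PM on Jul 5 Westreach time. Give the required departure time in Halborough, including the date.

Target arrival in UTC: 8:00 PM − 5:00 = 3:00 PM on Jul 5.
Subtract 2 hours and 45 minutes → departure 12:15 PM UTC on Jul 5.
Halborough is UTC+8:00: 12:15 PM + 8:00 = 8:15 PM on Jul 5.

8:15 PM on Jul 5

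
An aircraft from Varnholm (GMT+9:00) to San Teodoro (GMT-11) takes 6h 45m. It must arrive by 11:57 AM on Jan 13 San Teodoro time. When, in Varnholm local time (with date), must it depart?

1:12 AM on Jan 14

Target arrival in UTC: 11:57 AM + 11:00 = 10:57 PM on Jan 13.
Subtract 6 hours 45 minutes → departure 4:12 PM UTC on Jan 13.
Varnholm is UTC+9:00: 4:12 PM + 9:00 = 1:12 AM on Jan 14.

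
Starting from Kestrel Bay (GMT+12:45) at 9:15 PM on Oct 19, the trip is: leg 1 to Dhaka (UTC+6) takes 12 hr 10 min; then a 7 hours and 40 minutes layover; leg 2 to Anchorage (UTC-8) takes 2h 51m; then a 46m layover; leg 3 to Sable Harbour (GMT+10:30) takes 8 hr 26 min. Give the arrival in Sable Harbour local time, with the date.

2:53 AM on Oct 21

Convert departure to UTC: 9:15 PM − 12:45 = 8:30 AM UTC on Oct 19.
Add 12 hours 10 minutes leg 1 → 8:40 PM UTC.
Add 7 hours and 40 minutes layover in Dhaka → 4:20 AM UTC (Oct 20).
Add 2 hours and 51 minutes leg 2 → 7:11 AM UTC.
Add 46 minutes layover in Anchorage → 7:57 AM UTC.
Add 8 hours 26 minutes leg 3 → 4:23 PM UTC.
Sable Harbour is UTC+10:30, so local arrival = 4:23 PM + 10:30 = 2:53 AM on Oct 21.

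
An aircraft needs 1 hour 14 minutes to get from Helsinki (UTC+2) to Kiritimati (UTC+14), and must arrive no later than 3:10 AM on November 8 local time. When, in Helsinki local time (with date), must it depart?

Target arrival in UTC: 3:10 AM − 14:00 = 1:10 PM on Nov 7.
Subtract 1 hour and 14 minutes → departure 11:56 AM UTC on Nov 7.
Helsinki is UTC+2:00: 11:56 AM + 2:00 = 1:56 PM on Nov 7.

1:56 PM on November 7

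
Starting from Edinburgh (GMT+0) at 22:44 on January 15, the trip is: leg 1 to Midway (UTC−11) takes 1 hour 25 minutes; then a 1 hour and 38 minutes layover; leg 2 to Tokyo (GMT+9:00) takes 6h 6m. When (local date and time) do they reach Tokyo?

Edinburgh is at UTC+0, so departure is already 22:44 UTC on Jan 15.
Add 1 hour and 25 minutes leg 1 → 00:09 UTC (Jan 16).
Add 1 hour 38 minutes layover in Midway → 01:47 UTC.
Add 6 hours and 6 minutes leg 2 → 07:53 UTC.
Tokyo is UTC+9:00, so local arrival = 07:53 + 9:00 = 16:53 on Jan 16.

16:53 on January 16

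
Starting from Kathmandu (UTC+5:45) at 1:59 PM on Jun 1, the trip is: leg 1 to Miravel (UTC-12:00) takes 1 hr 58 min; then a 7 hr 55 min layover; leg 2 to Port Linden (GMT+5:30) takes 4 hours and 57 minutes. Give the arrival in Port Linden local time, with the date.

4:34 AM on June 2

Convert departure to UTC: 1:59 PM − 5:45 = 8:14 AM UTC on Jun 1.
Add 1 hour and 58 minutes leg 1 → 10:12 AM UTC.
Add 7 hours and 55 minutes layover in Miravel → 6:07 PM UTC.
Add 4 hours 57 minutes leg 2 → 11:04 PM UTC.
Port Linden is UTC+5:30, so local arrival = 11:04 PM + 5:30 = 4:34 AM on Jun 2.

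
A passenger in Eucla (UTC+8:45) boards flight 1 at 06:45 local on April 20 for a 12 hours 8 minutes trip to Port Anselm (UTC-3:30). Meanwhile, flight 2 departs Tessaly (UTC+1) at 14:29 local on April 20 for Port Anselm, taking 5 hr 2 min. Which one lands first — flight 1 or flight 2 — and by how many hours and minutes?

Flight 1 in UTC: 06:45 − 8:45 = 22:00 on Apr 19.
+12 hours 8 minutes → arrive 10:08 UTC on Apr 20.
Flight 2 in UTC: 14:29 − 1:00 = 13:29 on Apr 20.
+5 hours 2 minutes → arrive 18:31 UTC on Apr 20.
Flight 1 lands earlier by 8 hours 23 minutes.

the first, by 8 hours 23 minutes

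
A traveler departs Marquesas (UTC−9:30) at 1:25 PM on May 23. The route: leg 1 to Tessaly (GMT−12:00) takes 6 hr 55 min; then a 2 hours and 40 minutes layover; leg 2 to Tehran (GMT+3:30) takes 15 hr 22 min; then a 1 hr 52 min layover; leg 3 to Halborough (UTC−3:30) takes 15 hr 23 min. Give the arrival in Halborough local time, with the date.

1:37 PM on May 25

Convert departure to UTC: 1:25 PM + 9:30 = 10:55 PM UTC on May 23.
Add 6 hours and 55 minutes leg 1 → 5:50 AM UTC (May 24).
Add 2 hours 40 minutes layover in Tessaly → 8:30 AM UTC.
Add 15 hours 22 minutes leg 2 → 11:52 PM UTC.
Add 1 hour 52 minutes layover in Tehran → 1:44 AM UTC (May 25).
Add 15 hours and 23 minutes leg 3 → 5:07 PM UTC.
Halborough is UTC−3:30, so local arrival = 5:07 PM − 3:30 = 1:37 PM on May 25.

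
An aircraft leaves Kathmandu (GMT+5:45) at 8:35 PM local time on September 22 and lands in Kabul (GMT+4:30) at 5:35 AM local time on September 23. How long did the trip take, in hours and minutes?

Departure in UTC: 8:35 PM − 5:45 = 2:50 PM on Sep 22.
Arrival in UTC: 5:35 AM − 4:30 = 1:05 AM on Sep 23.
Elapsed = 1:05 AM − 2:50 PM (+1 day) = 10 hours 15 minutes.

10 hours 15 minutes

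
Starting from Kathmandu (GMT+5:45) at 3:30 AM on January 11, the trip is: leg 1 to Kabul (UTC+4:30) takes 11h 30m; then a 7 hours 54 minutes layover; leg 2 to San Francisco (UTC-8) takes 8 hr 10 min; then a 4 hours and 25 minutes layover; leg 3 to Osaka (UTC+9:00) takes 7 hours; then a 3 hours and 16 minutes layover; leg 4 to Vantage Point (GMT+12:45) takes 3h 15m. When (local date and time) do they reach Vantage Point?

8:00 AM on January 13

Convert departure to UTC: 3:30 AM − 5:45 = 9:45 PM UTC on Jan 10.
Add 11 hours and 30 minutes leg 1 → 9:15 AM UTC (Jan 11).
Add 7 hours 54 minutes layover in Kabul → 5:09 PM UTC.
Add 8 hours 10 minutes leg 2 → 1:19 AM UTC (Jan 12).
Add 4 hours and 25 minutes layover in San Francisco → 5:44 AM UTC.
Add 7 hours leg 3 → 12:44 PM UTC.
Add 3 hours and 16 minutes layover in Osaka → 4:00 PM UTC.
Add 3 hours and 15 minutes leg 4 → 7:15 PM UTC.
Vantage Point is UTC+12:45, so local arrival = 7:15 PM + 12:45 = 8:00 AM on Jan 13.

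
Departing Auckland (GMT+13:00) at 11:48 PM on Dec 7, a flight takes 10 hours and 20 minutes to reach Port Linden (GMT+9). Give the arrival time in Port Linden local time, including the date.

Port Linden is 4:00 behind Auckland.
After 10 hours and 20 minutes it is 10:08 AM (Dec 8) in Auckland.
Shift by the zone difference: 10:08 AM − 4:00 = 6:08 AM on Dec 8 in Port Linden.

6:08 AM on December 8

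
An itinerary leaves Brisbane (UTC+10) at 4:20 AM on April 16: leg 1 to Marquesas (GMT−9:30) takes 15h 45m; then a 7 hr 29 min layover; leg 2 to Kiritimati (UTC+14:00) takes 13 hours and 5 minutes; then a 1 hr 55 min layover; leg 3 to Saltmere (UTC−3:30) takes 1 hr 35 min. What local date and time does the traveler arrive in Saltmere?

6:39 AM on April 17

Convert departure to UTC: 4:20 AM − 10:00 = 6:20 PM UTC on Apr 15.
Add 15 hours 45 minutes leg 1 → 10:05 AM UTC (Apr 16).
Add 7 hours 29 minutes layover in Marquesas → 5:34 PM UTC.
Add 13 hours 5 minutes leg 2 → 6:39 AM UTC (Apr 17).
Add 1 hour and 55 minutes layover in Kiritimati → 8:34 AM UTC.
Add 1 hour and 35 minutes leg 3 → 10:09 AM UTC.
Saltmere is UTC−3:30, so local arrival = 10:09 AM − 3:30 = 6:39 AM on Apr 17.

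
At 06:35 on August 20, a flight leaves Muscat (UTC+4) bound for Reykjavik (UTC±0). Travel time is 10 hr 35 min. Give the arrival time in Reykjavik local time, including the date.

13:10 on August 20

Reykjavik is 4:00 behind Muscat.
After 10 hours 35 minutes it is 17:10 in Muscat.
Shift by the zone difference: 17:10 − 4:00 = 13:10 on Aug 20 in Reykjavik.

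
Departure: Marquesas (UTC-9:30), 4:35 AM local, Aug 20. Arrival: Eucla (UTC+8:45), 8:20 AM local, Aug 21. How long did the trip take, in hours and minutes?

Departure in UTC: 4:35 AM + 9:30 = 2:05 PM on Aug 20.
Arrival in UTC: 8:20 AM − 8:45 = 11:35 PM on Aug 20.
Elapsed = 11:35 PM − 2:05 PM = 9 hours 30 minutes.

9 hours 30 minutes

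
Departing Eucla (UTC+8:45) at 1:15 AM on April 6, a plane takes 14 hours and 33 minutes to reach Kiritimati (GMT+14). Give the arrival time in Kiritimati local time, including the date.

Kiritimati is 5:15 ahead of Eucla.
After 14 hours and 33 minutes it is 3:48 PM in Eucla.
Shift by the zone difference: 3:48 PM + 5:15 = 9:03 PM on Apr 6 in Kiritimati.

9:03 PM on Apr 6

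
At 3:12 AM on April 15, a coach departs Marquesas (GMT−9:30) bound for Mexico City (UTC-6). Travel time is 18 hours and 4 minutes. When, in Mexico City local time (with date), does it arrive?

Mexico City is 3:30 ahead of Marquesas.
After 18 hours and 4 minutes it is 9:16 PM in Marquesas.
Shift by the zone difference: 9:16 PM + 3:30 = 12:46 AM on Apr 16 in Mexico City.

12:46 AM on April 16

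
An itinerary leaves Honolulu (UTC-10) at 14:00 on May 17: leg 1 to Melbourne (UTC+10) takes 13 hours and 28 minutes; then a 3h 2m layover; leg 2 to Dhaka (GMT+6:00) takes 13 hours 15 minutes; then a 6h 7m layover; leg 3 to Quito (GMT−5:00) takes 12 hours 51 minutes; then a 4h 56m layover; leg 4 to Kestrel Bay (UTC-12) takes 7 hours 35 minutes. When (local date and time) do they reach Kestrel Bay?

01:14 on May 20

Convert departure to UTC: 14:00 + 10:00 = 00:00 UTC on May 18.
Add 13 hours and 28 minutes leg 1 → 13:28 UTC.
Add 3 hours and 2 minutes layover in Melbourne → 16:30 UTC.
Add 13 hours 15 minutes leg 2 → 05:45 UTC (May 19).
Add 6 hours 7 minutes layover in Dhaka → 11:52 UTC.
Add 12 hours and 51 minutes leg 3 → 00:43 UTC (May 20).
Add 4 hours and 56 minutes layover in Quito → 05:39 UTC.
Add 7 hours 35 minutes leg 4 → 13:14 UTC.
Kestrel Bay is UTC−12:00, so local arrival = 13:14 − 12:00 = 01:14 on May 20.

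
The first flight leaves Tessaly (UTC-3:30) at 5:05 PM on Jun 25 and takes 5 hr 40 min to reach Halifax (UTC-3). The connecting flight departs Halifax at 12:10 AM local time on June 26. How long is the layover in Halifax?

Convert departure to UTC: 5:05 PM + 3:30 = 8:35 PM UTC on Jun 25.
Add 5 hours and 40 minutes flight time → 2:15 AM UTC (Jun 26).
Halifax is UTC−3:00, so local arrival = 2:15 AM − 3:00 = 11:15 PM on Jun 25.
Layover = 12:10 AM − 11:15 PM (+1 day) = 55 minutes.

55 minutes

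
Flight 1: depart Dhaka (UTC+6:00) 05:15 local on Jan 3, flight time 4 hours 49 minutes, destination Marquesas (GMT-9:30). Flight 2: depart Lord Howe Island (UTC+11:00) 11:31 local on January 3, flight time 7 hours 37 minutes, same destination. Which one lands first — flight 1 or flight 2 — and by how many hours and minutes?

the first, by 4 hours 4 minutes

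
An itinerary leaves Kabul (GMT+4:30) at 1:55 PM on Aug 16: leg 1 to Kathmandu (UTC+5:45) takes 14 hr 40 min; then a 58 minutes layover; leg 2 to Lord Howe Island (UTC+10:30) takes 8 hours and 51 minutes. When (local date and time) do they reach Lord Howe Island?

8:24 PM on August 17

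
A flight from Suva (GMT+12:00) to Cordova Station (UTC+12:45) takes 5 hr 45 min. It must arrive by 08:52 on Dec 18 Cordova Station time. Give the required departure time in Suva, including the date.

02:22 on December 18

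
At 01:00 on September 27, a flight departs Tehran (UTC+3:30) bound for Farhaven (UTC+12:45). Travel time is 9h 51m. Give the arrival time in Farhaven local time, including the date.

Farhaven is 9:15 ahead of Tehran.
After 9 hours and 51 minutes it is 10:51 in Tehran.
Shift by the zone difference: 10:51 + 9:15 = 20:06 on Sep 27 in Farhaven.

20:06 on September 27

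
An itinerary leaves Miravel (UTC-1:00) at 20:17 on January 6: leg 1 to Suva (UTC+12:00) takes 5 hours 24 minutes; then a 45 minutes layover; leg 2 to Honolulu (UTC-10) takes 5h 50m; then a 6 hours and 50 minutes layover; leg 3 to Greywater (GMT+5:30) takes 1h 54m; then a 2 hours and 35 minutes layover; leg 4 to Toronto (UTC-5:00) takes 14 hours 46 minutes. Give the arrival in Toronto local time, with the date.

Convert departure to UTC: 20:17 + 1:00 = 21:17 UTC on Jan 6.
Add 5 hours 24 minutes leg 1 → 02:41 UTC (Jan 7).
Add 45 minutes layover in Suva → 03:26 UTC.
Add 5 hours 50 minutes leg 2 → 09:16 UTC.
Add 6 hours 50 minutes layover in Honolulu → 16:06 UTC.
Add 1 hour 54 minutes leg 3 → 18:00 UTC.
Add 2 hours and 35 minutes layover in Greywater → 20:35 UTC.
Add 14 hours 46 minutes leg 4 → 11:21 UTC (Jan 8).
Toronto is UTC−5:00, so local arrival = 11:21 − 5:00 = 06:21 on Jan 8.

06:21 on Jan 8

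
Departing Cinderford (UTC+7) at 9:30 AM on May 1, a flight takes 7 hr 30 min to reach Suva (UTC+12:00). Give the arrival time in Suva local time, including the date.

Convert departure to UTC: 9:30 AM − 7:00 = 2:30 AM UTC on May 1.
Add 7 hours 30 minutes travel time → 10:00 AM UTC.
Suva is UTC+12:00, so local arrival = 10:00 AM + 12:00 = 10:00 PM on May 1.

10:00 PM on May 1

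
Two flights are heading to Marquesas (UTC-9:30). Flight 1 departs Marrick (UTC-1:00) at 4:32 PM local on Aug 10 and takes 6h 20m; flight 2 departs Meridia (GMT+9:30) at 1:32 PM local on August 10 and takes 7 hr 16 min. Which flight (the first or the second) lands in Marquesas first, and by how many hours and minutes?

Flight 1 in UTC: 4:32 PM + 1:00 = 5:32 PM on Aug 10.
+6 hours 20 minutes → arrive 11:52 PM UTC on Aug 10.
Flight 2 in UTC: 1:32 PM − 9:30 = 4:02 AM on Aug 10.
+7 hours and 16 minutes → arrive 11:18 AM UTC on Aug 10.
Flight 2 lands earlier by 12 hours 34 minutes.

the second, by 12 hours 34 minutes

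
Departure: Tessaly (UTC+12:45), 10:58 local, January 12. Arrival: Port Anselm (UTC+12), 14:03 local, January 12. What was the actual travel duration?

3 hours 50 minutes

Departure in UTC: 10:58 − 12:45 = 22:13 on Jan 11.
Arrival in UTC: 14:03 − 12:00 = 02:03 on Jan 12.
Elapsed = 02:03 − 22:13 (+1 day) = 3 hours 50 minutes.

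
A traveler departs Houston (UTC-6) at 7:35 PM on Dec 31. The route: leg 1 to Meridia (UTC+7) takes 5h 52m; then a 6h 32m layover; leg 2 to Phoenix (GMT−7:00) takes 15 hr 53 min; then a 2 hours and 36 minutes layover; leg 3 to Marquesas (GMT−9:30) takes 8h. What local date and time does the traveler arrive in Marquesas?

Convert departure to UTC: 7:35 PM + 6:00 = 1:35 AM UTC on Jan 1.
Add 5 hours and 52 minutes leg 1 → 7:27 AM UTC.
Add 6 hours 32 minutes layover in Meridia → 1:59 PM UTC.
Add 15 hours and 53 minutes leg 2 → 5:52 AM UTC (Jan 2).
Add 2 hours and 36 minutes layover in Phoenix → 8:28 AM UTC.
Add 8 hours leg 3 → 4:28 PM UTC.
Marquesas is UTC−9:30, so local arrival = 4:28 PM − 9:30 = 6:58 AM on Jan 2.

6:58 AM on January 2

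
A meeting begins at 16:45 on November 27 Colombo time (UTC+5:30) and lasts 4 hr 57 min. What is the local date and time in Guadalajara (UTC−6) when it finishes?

Convert start to UTC: 16:45 − 5:30 = 11:15 UTC on Nov 27.
Add 4 hours 57 minutes duration → 16:12 UTC.
Guadalajara is UTC−6:00, so local end time = 16:12 − 6:00 = 10:12 on Nov 27.

10:12 on November 27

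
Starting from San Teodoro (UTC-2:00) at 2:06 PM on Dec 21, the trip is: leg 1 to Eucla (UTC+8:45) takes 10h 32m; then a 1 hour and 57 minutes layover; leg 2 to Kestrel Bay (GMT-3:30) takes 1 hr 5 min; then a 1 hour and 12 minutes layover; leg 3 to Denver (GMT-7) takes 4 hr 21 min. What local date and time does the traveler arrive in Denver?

Convert departure to UTC: 2:06 PM + 2:00 = 4:06 PM UTC on Dec 21.
Add 10 hours and 32 minutes leg 1 → 2:38 AM UTC (Dec 22).
Add 1 hour and 57 minutes layover in Eucla → 4:35 AM UTC.
Add 1 hour and 5 minutes leg 2 → 5:40 AM UTC.
Add 1 hour 12 minutes layover in Kestrel Bay → 6:52 AM UTC.
Add 4 hours and 21 minutes leg 3 → 11:13 AM UTC.
Denver is UTC−7:00, so local arrival = 11:13 AM − 7:00 = 4:13 AM on Dec 22.

4:13 AM on December 22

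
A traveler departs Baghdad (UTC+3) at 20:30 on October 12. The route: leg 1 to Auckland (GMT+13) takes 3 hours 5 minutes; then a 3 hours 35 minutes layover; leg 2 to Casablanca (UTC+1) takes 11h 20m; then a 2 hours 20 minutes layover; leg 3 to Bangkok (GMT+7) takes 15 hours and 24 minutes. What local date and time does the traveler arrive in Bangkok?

Convert departure to UTC: 20:30 − 3:00 = 17:30 UTC on Oct 12.
Add 3 hours 5 minutes leg 1 → 20:35 UTC.
Add 3 hours 35 minutes layover in Auckland → 00:10 UTC (Oct 13).
Add 11 hours 20 minutes leg 2 → 11:30 UTC.
Add 2 hours and 20 minutes layover in Casablanca → 13:50 UTC.
Add 15 hours and 24 minutes leg 3 → 05:14 UTC (Oct 14).
Bangkok is UTC+7:00, so local arrival = 05:14 + 7:00 = 12:14 on Oct 14.

12:14 on Oct 14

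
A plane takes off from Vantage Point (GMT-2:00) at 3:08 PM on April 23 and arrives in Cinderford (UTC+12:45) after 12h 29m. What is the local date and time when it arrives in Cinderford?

6:22 PM on April 24

Convert departure to UTC: 3:08 PM + 2:00 = 5:08 PM UTC on Apr 23.
Add 12 hours and 29 minutes travel time → 5:37 AM UTC (Apr 24).
Cinderford is UTC+12:45, so local arrival = 5:37 AM + 12:45 = 6:22 PM on Apr 24.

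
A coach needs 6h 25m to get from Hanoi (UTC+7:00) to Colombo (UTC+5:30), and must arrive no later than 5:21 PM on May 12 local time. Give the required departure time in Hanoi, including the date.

Target arrival in UTC: 5:21 PM − 5:30 = 11:51 AM on May 12.
Subtract 6 hours 25 minutes → departure 5:26 AM UTC on May 12.
Hanoi is UTC+7:00: 5:26 AM + 7:00 = 12:26 PM on May 12.

12:26 PM on May 12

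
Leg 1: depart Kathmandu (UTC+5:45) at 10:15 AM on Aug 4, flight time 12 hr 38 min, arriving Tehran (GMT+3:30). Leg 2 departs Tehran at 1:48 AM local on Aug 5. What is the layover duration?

Convert departure to UTC: 10:15 AM − 5:45 = 4:30 AM UTC on Aug 4.
Add 12 hours 38 minutes flight time → 5:08 PM UTC.
Tehran is UTC+3:30, so local arrival = 5:08 PM + 3:30 = 8:38 PM on Aug 4.
Layover = 1:48 AM − 8:38 PM (+1 day) = 5 hours 10 minutes.

5 hours 10 minutes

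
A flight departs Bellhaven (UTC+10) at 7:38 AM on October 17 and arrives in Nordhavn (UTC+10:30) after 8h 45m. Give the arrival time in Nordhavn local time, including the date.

4:53 PM on October 17

Convert departure to UTC: 7:38 AM − 10:00 = 9:38 PM UTC on Oct 16.
Add 8 hours and 45 minutes travel time → 6:23 AM UTC (Oct 17).
Nordhavn is UTC+10:30, so local arrival = 6:23 AM + 10:30 = 4:53 PM on Oct 17.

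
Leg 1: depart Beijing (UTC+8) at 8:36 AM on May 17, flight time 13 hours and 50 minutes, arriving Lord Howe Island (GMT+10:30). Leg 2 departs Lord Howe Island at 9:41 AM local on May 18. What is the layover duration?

Convert departure to UTC: 8:36 AM − 8:00 = 12:36 AM UTC on May 17.
Add 13 hours 50 minutes flight time → 2:26 PM UTC.
Lord Howe Island is UTC+10:30, so local arrival = 2:26 PM + 10:30 = 12:56 AM on May 18.
Layover = 9:41 AM − 12:56 AM = 8 hours 45 minutes.

8 hours 45 minutes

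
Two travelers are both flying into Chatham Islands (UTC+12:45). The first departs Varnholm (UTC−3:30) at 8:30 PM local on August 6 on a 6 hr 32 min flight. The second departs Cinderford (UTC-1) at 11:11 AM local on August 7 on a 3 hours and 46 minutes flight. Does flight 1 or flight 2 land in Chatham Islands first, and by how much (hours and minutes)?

the first, by 9 hours 25 minutes

Flight 1 in UTC: 8:30 PM + 3:30 = 12:00 AM on Aug 7.
+6 hours 32 minutes → arrive 6:32 AM UTC on Aug 7.
Flight 2 in UTC: 11:11 AM + 1:00 = 12:11 PM on Aug 7.
+3 hours 46 minutes → arrive 3:57 PM UTC on Aug 7.
Flight 1 lands earlier by 9 hours 25 minutes.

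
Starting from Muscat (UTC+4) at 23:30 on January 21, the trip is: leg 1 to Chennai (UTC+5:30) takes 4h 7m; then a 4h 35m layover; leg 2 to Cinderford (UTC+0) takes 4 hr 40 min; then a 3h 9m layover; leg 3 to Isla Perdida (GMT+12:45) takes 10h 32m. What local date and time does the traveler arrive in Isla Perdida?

Convert departure to UTC: 23:30 − 4:00 = 19:30 UTC on Jan 21.
Add 4 hours and 7 minutes leg 1 → 23:37 UTC.
Add 4 hours 35 minutes layover in Chennai → 04:12 UTC (Jan 22).
Add 4 hours 40 minutes leg 2 → 08:52 UTC.
Add 3 hours and 9 minutes layover in Cinderford → 12:01 UTC.
Add 10 hours 32 minutes leg 3 → 22:33 UTC.
Isla Perdida is UTC+12:45, so local arrival = 22:33 + 12:45 = 11:18 on Jan 23.

11:18 on Jan 23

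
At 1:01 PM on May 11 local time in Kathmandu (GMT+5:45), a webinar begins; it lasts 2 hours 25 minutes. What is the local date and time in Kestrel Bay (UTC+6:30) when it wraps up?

4:11 PM on May 11

Convert start to UTC: 1:01 PM − 5:45 = 7:16 AM UTC on May 11.
Add 2 hours and 25 minutes duration → 9:41 AM UTC.
Kestrel Bay is UTC+6:30, so local end time = 9:41 AM + 6:30 = 4:11 PM on May 11.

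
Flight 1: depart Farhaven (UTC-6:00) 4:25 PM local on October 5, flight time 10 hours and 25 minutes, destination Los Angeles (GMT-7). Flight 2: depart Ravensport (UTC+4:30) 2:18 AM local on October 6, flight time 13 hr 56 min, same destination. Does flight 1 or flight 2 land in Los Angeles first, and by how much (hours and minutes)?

the first, by 2 hours 54 minutes

Flight 1 in UTC: 4:25 PM + 6:00 = 10:25 PM on Oct 5.
+10 hours and 25 minutes → arrive 8:50 AM UTC on Oct 6.
Flight 2 in UTC: 2:18 AM − 4:30 = 9:48 PM on Oct 5.
+13 hours 56 minutes → arrive 11:44 AM UTC on Oct 6.
Flight 1 lands earlier by 2 hours 54 minutes.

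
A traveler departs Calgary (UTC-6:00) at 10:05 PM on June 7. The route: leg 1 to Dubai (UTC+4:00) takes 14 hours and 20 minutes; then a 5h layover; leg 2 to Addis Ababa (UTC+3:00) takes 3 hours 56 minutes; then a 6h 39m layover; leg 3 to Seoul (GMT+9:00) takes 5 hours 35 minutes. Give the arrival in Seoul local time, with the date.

Convert departure to UTC: 10:05 PM + 6:00 = 4:05 AM UTC on Jun 8.
Add 14 hours 20 minutes leg 1 → 6:25 PM UTC.
Add 5 hours layover in Dubai → 11:25 PM UTC.
Add 3 hours 56 minutes leg 2 → 3:21 AM UTC (Jun 9).
Add 6 hours and 39 minutes layover in Addis Ababa → 10:00 AM UTC.
Add 5 hours 35 minutes leg 3 → 3:35 PM UTC.
Seoul is UTC+9:00, so local arrival = 3:35 PM + 9:00 = 12:35 AM on Jun 10.

12:35 AM on June 10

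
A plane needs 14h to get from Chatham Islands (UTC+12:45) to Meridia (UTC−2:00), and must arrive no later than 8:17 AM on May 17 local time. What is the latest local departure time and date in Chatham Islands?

Target arrival in UTC: 8:17 AM + 2:00 = 10:17 AM on May 17.
Subtract 14 hours → departure 8:17 PM UTC on May 16.
Chatham Islands is UTC+12:45: 8:17 PM + 12:45 = 9:02 AM on May 17.

9:02 AM on May 17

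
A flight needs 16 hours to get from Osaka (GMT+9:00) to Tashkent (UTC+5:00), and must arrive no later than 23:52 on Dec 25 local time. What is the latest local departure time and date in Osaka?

11:52 on December 25

Target arrival in UTC: 23:52 − 5:00 = 18:52 on Dec 25.
Subtract 16 hours → departure 02:52 UTC on Dec 25.
Osaka is UTC+9:00: 02:52 + 9:00 = 11:52 on Dec 25.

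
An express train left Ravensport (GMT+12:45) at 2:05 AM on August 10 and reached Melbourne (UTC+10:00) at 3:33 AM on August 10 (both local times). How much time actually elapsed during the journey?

4 hours 13 minutes

Departure in UTC: 2:05 AM − 12:45 = 1:20 PM on Aug 9.
Arrival in UTC: 3:33 AM − 10:00 = 5:33 PM on Aug 9.
Elapsed = 5:33 PM − 1:20 PM = 4 hours 13 minutes.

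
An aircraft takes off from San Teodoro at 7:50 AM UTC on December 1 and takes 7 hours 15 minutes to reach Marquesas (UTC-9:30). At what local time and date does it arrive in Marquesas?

5:35 AM on December 1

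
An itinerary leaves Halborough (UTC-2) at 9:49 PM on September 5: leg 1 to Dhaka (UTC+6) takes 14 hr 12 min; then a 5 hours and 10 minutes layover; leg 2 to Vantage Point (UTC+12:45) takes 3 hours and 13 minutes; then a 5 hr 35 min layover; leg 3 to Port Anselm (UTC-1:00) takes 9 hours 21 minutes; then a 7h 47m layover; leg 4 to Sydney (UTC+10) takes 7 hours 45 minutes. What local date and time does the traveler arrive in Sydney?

Convert departure to UTC: 9:49 PM + 2:00 = 11:49 PM UTC on Sep 5.
Add 14 hours 12 minutes leg 1 → 2:01 PM UTC (Sep 6).
Add 5 hours and 10 minutes layover in Dhaka → 7:11 PM UTC.
Add 3 hours and 13 minutes leg 2 → 10:24 PM UTC.
Add 5 hours and 35 minutes layover in Vantage Point → 3:59 AM UTC (Sep 7).
Add 9 hours 21 minutes leg 3 → 1:20 PM UTC.
Add 7 hours and 47 minutes layover in Port Anselm → 9:07 PM UTC.
Add 7 hours 45 minutes leg 4 → 4:52 AM UTC (Sep 8).
Sydney is UTC+10:00, so local arrival = 4:52 AM + 10:00 = 2:52 PM on Sep 8.

2:52 PM on September 8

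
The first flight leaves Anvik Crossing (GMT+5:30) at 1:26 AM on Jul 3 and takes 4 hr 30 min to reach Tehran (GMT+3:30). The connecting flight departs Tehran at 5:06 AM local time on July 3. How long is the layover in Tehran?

Convert departure to UTC: 1:26 AM − 5:30 = 7:56 PM UTC on Jul 2.
Add 4 hours 30 minutes flight time → 12:26 AM UTC (Jul 3).
Tehran is UTC+3:30, so local arrival = 12:26 AM + 3:30 = 3:56 AM on Jul 3.
Layover = 5:06 AM − 3:56 AM = 1 hour 10 minutes.

1 hour 10 minutes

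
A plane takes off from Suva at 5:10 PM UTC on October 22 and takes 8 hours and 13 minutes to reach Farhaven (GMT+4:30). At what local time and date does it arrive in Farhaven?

5:53 AM on October 23

Departure is given in UTC: 5:10 PM on Oct 22.
Add 8 hours and 13 minutes → 1:23 AM UTC (Oct 23).
Farhaven is UTC+4:30: 1:23 AM + 4:30 = 5:53 AM on Oct 23.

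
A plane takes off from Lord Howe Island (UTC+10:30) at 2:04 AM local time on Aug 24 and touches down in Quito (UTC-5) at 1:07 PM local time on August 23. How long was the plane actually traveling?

Departure in UTC: 2:04 AM − 10:30 = 3:34 PM on Aug 23.
Arrival in UTC: 1:07 PM + 5:00 = 6:07 PM on Aug 23.
Elapsed = 6:07 PM − 3:34 PM = 2 hours 33 minutes.

2 hours 33 minutes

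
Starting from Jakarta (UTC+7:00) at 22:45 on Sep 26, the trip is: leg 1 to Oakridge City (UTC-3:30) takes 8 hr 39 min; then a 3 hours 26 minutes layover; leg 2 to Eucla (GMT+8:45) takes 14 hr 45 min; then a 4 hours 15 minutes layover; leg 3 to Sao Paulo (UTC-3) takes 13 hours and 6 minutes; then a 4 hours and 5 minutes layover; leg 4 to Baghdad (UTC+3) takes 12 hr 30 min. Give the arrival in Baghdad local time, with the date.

Convert departure to UTC: 22:45 − 7:00 = 15:45 UTC on Sep 26.
Add 8 hours 39 minutes leg 1 → 00:24 UTC (Sep 27).
Add 3 hours and 26 minutes layover in Oakridge City → 03:50 UTC.
Add 14 hours and 45 minutes leg 2 → 18:35 UTC.
Add 4 hours and 15 minutes layover in Eucla → 22:50 UTC.
Add 13 hours and 6 minutes leg 3 → 11:56 UTC (Sep 28).
Add 4 hours and 5 minutes layover in Sao Paulo → 16:01 UTC.
Add 12 hours 30 minutes leg 4 → 04:31 UTC (Sep 29).
Baghdad is UTC+3:00, so local arrival = 04:31 + 3:00 = 07:31 on Sep 29.

07:31 on Sep 29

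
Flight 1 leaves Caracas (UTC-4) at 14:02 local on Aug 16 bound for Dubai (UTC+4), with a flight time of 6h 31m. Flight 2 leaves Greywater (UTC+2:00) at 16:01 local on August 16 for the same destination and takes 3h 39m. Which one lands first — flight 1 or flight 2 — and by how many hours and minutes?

the second, by 6 hours 53 minutes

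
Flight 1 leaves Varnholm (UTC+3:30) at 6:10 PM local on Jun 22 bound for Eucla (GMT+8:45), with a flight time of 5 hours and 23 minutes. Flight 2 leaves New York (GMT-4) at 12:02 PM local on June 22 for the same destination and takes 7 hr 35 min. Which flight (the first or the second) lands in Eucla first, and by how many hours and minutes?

the first, by 3 hours 34 minutes

Flight 1 in UTC: 6:10 PM − 3:30 = 2:40 PM on Jun 22.
+5 hours 23 minutes → arrive 8:03 PM UTC on Jun 22.
Flight 2 in UTC: 12:02 PM + 4:00 = 4:02 PM on Jun 22.
+7 hours 35 minutes → arrive 11:37 PM UTC on Jun 22.
Flight 1 lands earlier by 3 hours 34 minutes.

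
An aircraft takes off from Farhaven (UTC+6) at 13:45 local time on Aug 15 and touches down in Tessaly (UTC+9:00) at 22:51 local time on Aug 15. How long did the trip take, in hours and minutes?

6 hours 6 minutes

Departure in UTC: 13:45 − 6:00 = 07:45 on Aug 15.
Arrival in UTC: 22:51 − 9:00 = 13:51 on Aug 15.
Elapsed = 13:51 − 07:45 = 6 hours 6 minutes.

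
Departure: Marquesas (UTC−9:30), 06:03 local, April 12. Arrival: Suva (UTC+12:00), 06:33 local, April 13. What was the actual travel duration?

3 hours

Suva is 21:30 ahead of Marquesas.
Clock-face elapsed time (ignoring zones) is 24 hours 30 minutes.
Actual elapsed = 24 hours 30 minutes − 21:30 = 3 hours.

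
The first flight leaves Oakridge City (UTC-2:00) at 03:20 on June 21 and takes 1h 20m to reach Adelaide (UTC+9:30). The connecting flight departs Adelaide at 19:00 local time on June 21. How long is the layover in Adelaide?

2 hours 50 minutes

Convert departure to UTC: 03:20 + 2:00 = 05:20 UTC on Jun 21.
Add 1 hour and 20 minutes flight time → 06:40 UTC.
Adelaide is UTC+9:30, so local arrival = 06:40 + 9:30 = 16:10 on Jun 21.
Layover = 19:00 − 16:10 = 2 hours 50 minutes.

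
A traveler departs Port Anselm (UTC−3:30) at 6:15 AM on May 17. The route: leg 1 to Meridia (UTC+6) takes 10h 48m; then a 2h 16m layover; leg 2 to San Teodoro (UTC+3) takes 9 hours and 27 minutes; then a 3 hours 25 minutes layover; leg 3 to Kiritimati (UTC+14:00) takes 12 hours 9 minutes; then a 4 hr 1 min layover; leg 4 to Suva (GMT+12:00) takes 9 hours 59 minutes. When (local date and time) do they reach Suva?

1:50 AM on May 20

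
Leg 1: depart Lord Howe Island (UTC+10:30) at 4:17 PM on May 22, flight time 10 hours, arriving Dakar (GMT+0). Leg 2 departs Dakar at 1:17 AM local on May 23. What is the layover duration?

9 hours 30 minutes

Convert departure to UTC: 4:17 PM − 10:30 = 5:47 AM UTC on May 22.
Add 10 hours flight time → 3:47 PM UTC.
Dakar is UTC+0, so local arrival is the same: 3:47 PM on May 22.
Layover = 1:17 AM − 3:47 PM (+1 day) = 9 hours 30 minutes.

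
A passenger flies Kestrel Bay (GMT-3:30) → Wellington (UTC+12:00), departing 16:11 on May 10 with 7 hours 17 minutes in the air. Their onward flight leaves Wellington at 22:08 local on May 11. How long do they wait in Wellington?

7 hours 10 minutes

Convert departure to UTC: 16:11 + 3:30 = 19:41 UTC on May 10.
Add 7 hours 17 minutes flight time → 02:58 UTC (May 11).
Wellington is UTC+12:00, so local arrival = 02:58 + 12:00 = 14:58 on May 11.
Layover = 22:08 − 14:58 = 7 hours 10 minutes.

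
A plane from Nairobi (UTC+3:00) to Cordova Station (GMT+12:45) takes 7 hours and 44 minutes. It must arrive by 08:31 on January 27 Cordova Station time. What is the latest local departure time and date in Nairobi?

15:02 on Jan 26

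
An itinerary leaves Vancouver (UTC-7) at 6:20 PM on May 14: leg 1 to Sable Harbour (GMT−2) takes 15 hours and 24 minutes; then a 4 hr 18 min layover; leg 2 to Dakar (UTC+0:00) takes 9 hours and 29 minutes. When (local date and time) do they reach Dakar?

6:31 AM on May 16

Convert departure to UTC: 6:20 PM + 7:00 = 1:20 AM UTC on May 15.
Add 15 hours 24 minutes leg 1 → 4:44 PM UTC.
Add 4 hours 18 minutes layover in Sable Harbour → 9:02 PM UTC.
Add 9 hours 29 minutes leg 2 → 6:31 AM UTC (May 16).
Dakar is UTC+0, so local arrival is the same: 6:31 AM on May 16.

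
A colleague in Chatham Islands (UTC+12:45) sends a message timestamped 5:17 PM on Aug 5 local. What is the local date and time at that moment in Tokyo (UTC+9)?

In UTC: 5:17 PM − 12:45 = 4:32 AM on Aug 5.
Tokyo is UTC+9:00: 4:32 AM + 9:00 = 1:32 PM on Aug 5.

1:32 PM on August 5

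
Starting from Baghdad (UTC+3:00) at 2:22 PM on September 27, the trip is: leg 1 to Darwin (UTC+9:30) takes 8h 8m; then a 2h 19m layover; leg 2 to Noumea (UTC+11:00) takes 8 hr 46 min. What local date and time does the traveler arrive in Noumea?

5:35 PM on September 28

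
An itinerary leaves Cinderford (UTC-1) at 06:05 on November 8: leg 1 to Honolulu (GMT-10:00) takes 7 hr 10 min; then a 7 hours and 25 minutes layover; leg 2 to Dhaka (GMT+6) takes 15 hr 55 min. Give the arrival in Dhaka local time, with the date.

Convert departure to UTC: 06:05 + 1:00 = 07:05 UTC on Nov 8.
Add 7 hours and 10 minutes leg 1 → 14:15 UTC.
Add 7 hours and 25 minutes layover in Honolulu → 21:40 UTC.
Add 15 hours and 55 minutes leg 2 → 13:35 UTC (Nov 9).
Dhaka is UTC+6:00, so local arrival = 13:35 + 6:00 = 19:35 on Nov 9.

19:35 on Nov 9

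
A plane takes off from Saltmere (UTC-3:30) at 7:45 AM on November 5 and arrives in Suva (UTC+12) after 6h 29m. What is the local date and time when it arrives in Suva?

5:44 AM on November 6

Suva is 15:30 ahead of Saltmere.
After 6 hours 29 minutes it is 2:14 PM in Saltmere.
Shift by the zone difference: 2:14 PM + 15:30 = 5:44 AM on Nov 6 in Suva.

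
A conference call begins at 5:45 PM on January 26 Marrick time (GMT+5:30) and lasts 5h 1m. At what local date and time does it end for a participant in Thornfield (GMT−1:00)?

4:16 PM on January 26

Convert start to UTC: 5:45 PM − 5:30 = 12:15 PM UTC on Jan 26.
Add 5 hours 1 minute duration → 5:16 PM UTC.
Thornfield is UTC−1:00, so local end time = 5:16 PM − 1:00 = 4:16 PM on Jan 26.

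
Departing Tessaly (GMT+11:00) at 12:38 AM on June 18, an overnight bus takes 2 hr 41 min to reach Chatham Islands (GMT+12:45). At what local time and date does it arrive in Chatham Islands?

5:04 AM on Jun 18

Convert departure to UTC: 12:38 AM − 11:00 = 1:38 PM UTC on Jun 17.
Add 2 hours and 41 minutes travel time → 4:19 PM UTC.
Chatham Islands is UTC+12:45, so local arrival = 4:19 PM + 12:45 = 5:04 AM on Jun 18.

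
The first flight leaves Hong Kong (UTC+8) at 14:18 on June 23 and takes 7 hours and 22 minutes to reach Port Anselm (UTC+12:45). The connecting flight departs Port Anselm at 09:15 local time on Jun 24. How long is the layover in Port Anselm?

Convert departure to UTC: 14:18 − 8:00 = 06:18 UTC on Jun 23.
Add 7 hours 22 minutes flight time → 13:40 UTC.
Port Anselm is UTC+12:45, so local arrival = 13:40 + 12:45 = 02:25 on Jun 24.
Layover = 09:15 − 02:25 = 6 hours 50 minutes.

6 hours 50 minutes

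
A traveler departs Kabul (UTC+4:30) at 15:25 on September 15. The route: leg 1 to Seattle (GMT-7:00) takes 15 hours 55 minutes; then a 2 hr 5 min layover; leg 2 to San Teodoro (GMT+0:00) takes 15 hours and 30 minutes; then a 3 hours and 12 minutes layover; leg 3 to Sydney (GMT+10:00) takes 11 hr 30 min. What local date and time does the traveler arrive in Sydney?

Convert departure to UTC: 15:25 − 4:30 = 10:55 UTC on Sep 15.
Add 15 hours 55 minutes leg 1 → 02:50 UTC (Sep 16).
Add 2 hours and 5 minutes layover in Seattle → 04:55 UTC.
Add 15 hours 30 minutes leg 2 → 20:25 UTC.
Add 3 hours 12 minutes layover in San Teodoro → 23:37 UTC.
Add 11 hours 30 minutes leg 3 → 11:07 UTC (Sep 17).
Sydney is UTC+10:00, so local arrival = 11:07 + 10:00 = 21:07 on Sep 17.

21:07 on September 17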